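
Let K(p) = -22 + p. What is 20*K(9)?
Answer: -260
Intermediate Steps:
20*K(9) = 20*(-22 + 9) = 20*(-13) = -260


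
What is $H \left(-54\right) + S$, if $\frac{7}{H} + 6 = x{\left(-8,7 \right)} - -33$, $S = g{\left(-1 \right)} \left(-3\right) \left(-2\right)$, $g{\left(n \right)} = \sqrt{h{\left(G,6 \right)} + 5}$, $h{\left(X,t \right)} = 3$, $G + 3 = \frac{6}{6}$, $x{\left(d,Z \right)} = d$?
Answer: $- \frac{378}{19} + 12 \sqrt{2} \approx -2.9242$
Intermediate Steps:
$G = -2$ ($G = -3 + \frac{6}{6} = -3 + 6 \cdot \frac{1}{6} = -3 + 1 = -2$)
$g{\left(n \right)} = 2 \sqrt{2}$ ($g{\left(n \right)} = \sqrt{3 + 5} = \sqrt{8} = 2 \sqrt{2}$)
$S = 12 \sqrt{2}$ ($S = 2 \sqrt{2} \left(-3\right) \left(-2\right) = - 6 \sqrt{2} \left(-2\right) = 12 \sqrt{2} \approx 16.971$)
$H = \frac{7}{19}$ ($H = \frac{7}{-6 - -25} = \frac{7}{-6 + \left(-8 + 33\right)} = \frac{7}{-6 + 25} = \frac{7}{19} \approx 0.36842$)
$H \left(-54\right) + S = \frac{7}{19} \left(-54\right) + 12 \sqrt{2} = - \frac{378}{19} + 12 \sqrt{2}$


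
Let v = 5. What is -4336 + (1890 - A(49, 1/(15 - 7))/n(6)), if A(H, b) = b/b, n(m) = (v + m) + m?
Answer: -41583/17 ≈ -2446.1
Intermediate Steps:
n(m) = 5 + 2*m (n(m) = (5 + m) + m = 5 + 2*m)
A(H, b) = 1
-4336 + (1890 - A(49, 1/(15 - 7))/n(6)) = -4336 + (1890 - 1/(5 + 2*6)) = -4336 + (1890 - 1/(5 + 12)) = -4336 + (1890 - 1/17) = -4336 + 32129/17 = -41583/17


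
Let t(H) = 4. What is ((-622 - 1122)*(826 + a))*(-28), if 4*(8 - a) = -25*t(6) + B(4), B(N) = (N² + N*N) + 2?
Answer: 41531616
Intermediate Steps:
B(N) = 2 + 2*N² (B(N) = (N² + N²) + 2 = 2*N² + 2 = 2 + 2*N²)
a = 49/2 (a = 8 - (-25*4 + (2 + 2*4²))/4 = 8 - (-100 + (2 + 2*16))/4 = 8 - (-100 + (2 + 32))/4 = 8 - (-100 + 34)/4 = 8 - ¼*(-66) = 8 + 33/2 = 49/2 ≈ 24.500)
((-622 - 1122)*(826 + a))*(-28) = ((-622 - 1122)*(826 + 49/2))*(-28) = -1744*1701/2*(-28) = -1483272*(-28) = 41531616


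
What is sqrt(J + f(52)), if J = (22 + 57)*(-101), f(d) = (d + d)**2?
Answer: sqrt(2837) ≈ 53.263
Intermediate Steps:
f(d) = 4*d**2 (f(d) = (2*d)**2 = 4*d**2)
J = -7979 (J = 79*(-101) = -7979)
sqrt(J + f(52)) = sqrt(-7979 + 4*52**2) = sqrt(-7979 + 4*2704) = sqrt(-7979 + 10816) = sqrt(2837)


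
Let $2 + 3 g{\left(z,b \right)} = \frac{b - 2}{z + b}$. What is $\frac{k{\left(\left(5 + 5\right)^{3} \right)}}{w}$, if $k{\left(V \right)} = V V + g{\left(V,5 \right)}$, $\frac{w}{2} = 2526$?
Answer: $\frac{334999777}{1692420} \approx 197.94$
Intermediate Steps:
$w = 5052$ ($w = 2 \cdot 2526 = 5052$)
$g{\left(z,b \right)} = - \frac{2}{3} + \frac{-2 + b}{3 \left(b + z\right)}$ ($g{\left(z,b \right)} = - \frac{2}{3} + \frac{\left(b - 2\right) \frac{1}{z + b}}{3} = - \frac{2}{3} + \frac{\left(-2 + b\right) \frac{1}{b + z}}{3} = - \frac{2}{3} + \frac{\frac{1}{b + z} \left(-2 + b\right)}{3} = - \frac{2}{3} + \frac{-2 + b}{3 \left(b + z\right)}$)
$k{\left(V \right)} = V^{2} + \frac{-7 - 2 V}{3 \left(5 + V\right)}$ ($k{\left(V \right)} = V V + \frac{-2 - 5 - 2 V}{3 \left(5 + V\right)} = V^{2} + \frac{-2 - 5 - 2 V}{3 \left(5 + V\right)} = V^{2} + \frac{-7 - 2 V}{3 \left(5 + V\right)}$)
$\frac{k{\left(\left(5 + 5\right)^{3} \right)}}{w} = \frac{\frac{1}{3} \frac{1}{5 + \left(5 + 5\right)^{3}} \left(-7 - 2 \left(5 + 5\right)^{3} + 3 \left(\left(5 + 5\right)^{3}\right)^{2} \left(5 + \left(5 + 5\right)^{3}\right)\right)}{5052} = \frac{-7 - 2 \cdot 10^{3} + 3 \left(10^{3}\right)^{2} \left(5 + 10^{3}\right)}{3 \left(5 + 10^{3}\right)} \frac{1}{5052} = \frac{-7 - 2000 + 3 \cdot 1000^{2} \left(5 + 1000\right)}{3 \left(5 + 1000\right)} \frac{1}{5052} = \frac{-7 - 2000 + 3 \cdot 1000000 \cdot 1005}{3 \cdot 1005} \cdot \frac{1}{5052} = \frac{1}{3} \cdot \frac{1}{1005} \left(-7 - 2000 + 3015000000\right) \frac{1}{5052} = \frac{1}{3} \cdot \frac{1}{1005} \cdot 3014997993 \cdot \frac{1}{5052} = \frac{334999777}{335} \cdot \frac{1}{5052} = \frac{334999777}{1692420}$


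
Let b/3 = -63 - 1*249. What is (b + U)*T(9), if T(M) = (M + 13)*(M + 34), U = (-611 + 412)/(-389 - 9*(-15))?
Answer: -112358785/127 ≈ -8.8472e+5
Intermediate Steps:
U = 199/254 (U = -199/(-389 + 135) = -199/(-254) = -199*(-1/254) = 199/254 ≈ 0.78346)
b = -936 (b = 3*(-63 - 1*249) = 3*(-63 - 249) = 3*(-312) = -936)
T(M) = (13 + M)*(34 + M)
(b + U)*T(9) = (-936 + 199/254)*(442 + 9**2 + 47*9) = -237545*(442 + 81 + 423)/254 = -237545/254*946 = -112358785/127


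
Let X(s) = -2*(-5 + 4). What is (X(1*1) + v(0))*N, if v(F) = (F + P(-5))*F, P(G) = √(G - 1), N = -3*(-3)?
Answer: 18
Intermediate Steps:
N = 9
P(G) = √(-1 + G)
X(s) = 2 (X(s) = -2*(-1) = 2)
v(F) = F*(F + I*√6) (v(F) = (F + √(-1 - 5))*F = (F + √(-6))*F = (F + I*√6)*F = F*(F + I*√6))
(X(1*1) + v(0))*N = (2 + 0*(0 + I*√6))*9 = (2 + 0*(I*√6))*9 = (2 + 0)*9 = 2*9 = 18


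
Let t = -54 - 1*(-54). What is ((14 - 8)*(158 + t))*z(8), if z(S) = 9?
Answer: 8532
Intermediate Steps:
t = 0 (t = -54 + 54 = 0)
((14 - 8)*(158 + t))*z(8) = ((14 - 8)*(158 + 0))*9 = (6*158)*9 = 948*9 = 8532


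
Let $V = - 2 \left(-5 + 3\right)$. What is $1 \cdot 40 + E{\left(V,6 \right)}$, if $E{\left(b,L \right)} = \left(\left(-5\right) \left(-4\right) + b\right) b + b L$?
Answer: $160$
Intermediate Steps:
$V = 4$ ($V = \left(-2\right) \left(-2\right) = 4$)
$E{\left(b,L \right)} = L b + b \left(20 + b\right)$ ($E{\left(b,L \right)} = \left(20 + b\right) b + L b = b \left(20 + b\right) + L b = L b + b \left(20 + b\right)$)
$1 \cdot 40 + E{\left(V,6 \right)} = 1 \cdot 40 + 4 \left(20 + 6 + 4\right) = 40 + 4 \cdot 30 = 40 + 120 = 160$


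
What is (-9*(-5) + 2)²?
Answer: 2209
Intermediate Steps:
(-9*(-5) + 2)² = (45 + 2)² = 47² = 2209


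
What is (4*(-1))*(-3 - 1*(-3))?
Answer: 0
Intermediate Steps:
(4*(-1))*(-3 - 1*(-3)) = -4*(-3 + 3) = -4*0 = 0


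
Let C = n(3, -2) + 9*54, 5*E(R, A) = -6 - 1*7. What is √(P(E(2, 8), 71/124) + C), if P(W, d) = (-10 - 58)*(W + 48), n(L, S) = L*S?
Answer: 2*I*√16295/5 ≈ 51.061*I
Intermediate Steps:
E(R, A) = -13/5 (E(R, A) = (-6 - 1*7)/5 = (-6 - 7)/5 = (⅕)*(-13) = -13/5)
P(W, d) = -3264 - 68*W (P(W, d) = -68*(48 + W) = -3264 - 68*W)
C = 480 (C = 3*(-2) + 9*54 = -6 + 486 = 480)
√(P(E(2, 8), 71/124) + C) = √((-3264 - 68*(-13/5)) + 480) = √((-3264 + 884/5) + 480) = √(-15436/5 + 480) = √(-13036/5) = 2*I*√16295/5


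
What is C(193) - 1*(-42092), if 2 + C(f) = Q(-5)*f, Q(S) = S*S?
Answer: 46915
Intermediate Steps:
Q(S) = S²
C(f) = -2 + 25*f (C(f) = -2 + (-5)²*f = -2 + 25*f)
C(193) - 1*(-42092) = (-2 + 25*193) - 1*(-42092) = (-2 + 4825) + 42092 = 4823 + 42092 = 46915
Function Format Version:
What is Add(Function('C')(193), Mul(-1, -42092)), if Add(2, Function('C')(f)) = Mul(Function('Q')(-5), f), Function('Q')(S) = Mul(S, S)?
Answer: 46915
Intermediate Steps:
Function('Q')(S) = Pow(S, 2)
Function('C')(f) = Add(-2, Mul(25, f)) (Function('C')(f) = Add(-2, Mul(Pow(-5, 2), f)) = Add(-2, Mul(25, f)))
Add(Function('C')(193), Mul(-1, -42092)) = Add(Add(-2, Mul(25, 193)), Mul(-1, -42092)) = Add(Add(-2, 4825), 42092) = Add(4823, 42092) = 46915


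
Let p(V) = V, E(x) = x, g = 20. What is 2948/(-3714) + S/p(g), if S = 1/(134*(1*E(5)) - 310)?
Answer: -3536981/4456800 ≈ -0.79361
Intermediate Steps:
S = 1/360 (S = 1/(134*(1*5) - 310) = 1/(134*5 - 310) = 1/(670 - 310) = 1/360 ≈ 0.0027778)
2948/(-3714) + S/p(g) = 2948/(-3714) + (1/360)/20 = 2948*(-1/3714) + (1/360)*(1/20) = -1474/1857 + 1/7200 = -3536981/4456800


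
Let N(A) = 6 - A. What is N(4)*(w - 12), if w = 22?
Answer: 20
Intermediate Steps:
N(4)*(w - 12) = (6 - 1*4)*(22 - 12) = (6 - 4)*10 = 2*10 = 20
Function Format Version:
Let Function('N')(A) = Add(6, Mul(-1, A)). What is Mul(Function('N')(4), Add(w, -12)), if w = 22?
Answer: 20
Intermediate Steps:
Mul(Function('N')(4), Add(w, -12)) = Mul(Add(6, Mul(-1, 4)), Add(22, -12)) = Mul(Add(6, -4), 10) = Mul(2, 10) = 20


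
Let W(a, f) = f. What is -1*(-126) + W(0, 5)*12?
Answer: 186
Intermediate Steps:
-1*(-126) + W(0, 5)*12 = -1*(-126) + 5*12 = 126 + 60 = 186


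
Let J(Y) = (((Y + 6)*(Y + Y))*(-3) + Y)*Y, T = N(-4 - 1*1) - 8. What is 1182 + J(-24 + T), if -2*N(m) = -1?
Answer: 307977/2 ≈ 1.5399e+5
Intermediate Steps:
N(m) = 1/2 (N(m) = -1/2*(-1) = 1/2)
T = -15/2 (T = 1/2 - 8 = -15/2 ≈ -7.5000)
J(Y) = Y*(Y - 6*Y*(6 + Y)) (J(Y) = (((6 + Y)*(2*Y))*(-3) + Y)*Y = ((2*Y*(6 + Y))*(-3) + Y)*Y = (-6*Y*(6 + Y) + Y)*Y = (Y - 6*Y*(6 + Y))*Y = Y*(Y - 6*Y*(6 + Y)))
1182 + J(-24 + T) = 1182 + (-24 - 15/2)**2*(-35 - 6*(-24 - 15/2)) = 1182 + (-63/2)**2*(-35 - 6*(-63/2)) = 1182 + 3969*(-35 + 189)/4 = 1182 + (3969/4)*154 = 1182 + 305613/2 = 307977/2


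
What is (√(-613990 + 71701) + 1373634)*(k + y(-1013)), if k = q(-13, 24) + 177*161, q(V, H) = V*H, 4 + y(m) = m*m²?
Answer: -1427866465932144 - 1039481016*I*√542289 ≈ -1.4279e+15 - 7.6548e+11*I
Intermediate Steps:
y(m) = -4 + m³ (y(m) = -4 + m*m² = -4 + m³)
q(V, H) = H*V
k = 28185 (k = 24*(-13) + 177*161 = -312 + 28497 = 28185)
(√(-613990 + 71701) + 1373634)*(k + y(-1013)) = (√(-613990 + 71701) + 1373634)*(28185 + (-4 + (-1013)³)) = (√(-542289) + 1373634)*(28185 + (-4 - 1039509197)) = (I*√542289 + 1373634)*(28185 - 1039509201) = (1373634 + I*√542289)*(-1039481016) = -1427866465932144 - 1039481016*I*√542289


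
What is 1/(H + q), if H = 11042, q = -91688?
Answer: -1/80646 ≈ -1.2400e-5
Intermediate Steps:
1/(H + q) = 1/(11042 - 91688) = 1/(-80646) = -1/80646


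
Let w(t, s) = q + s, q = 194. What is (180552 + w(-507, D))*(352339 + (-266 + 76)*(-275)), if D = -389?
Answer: 72970458273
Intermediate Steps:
w(t, s) = 194 + s
(180552 + w(-507, D))*(352339 + (-266 + 76)*(-275)) = (180552 + (194 - 389))*(352339 + (-266 + 76)*(-275)) = (180552 - 195)*(352339 - 190*(-275)) = 180357*(352339 + 52250) = 180357*404589 = 72970458273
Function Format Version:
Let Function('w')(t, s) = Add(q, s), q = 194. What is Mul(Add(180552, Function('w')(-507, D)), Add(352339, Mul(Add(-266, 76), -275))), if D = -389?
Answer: 72970458273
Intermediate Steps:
Function('w')(t, s) = Add(194, s)
Mul(Add(180552, Function('w')(-507, D)), Add(352339, Mul(Add(-266, 76), -275))) = Mul(Add(180552, Add(194, -389)), Add(352339, Mul(Add(-266, 76), -275))) = Mul(Add(180552, -195), Add(352339, Mul(-190, -275))) = Mul(180357, Add(352339, 52250)) = Mul(180357, 404589) = 72970458273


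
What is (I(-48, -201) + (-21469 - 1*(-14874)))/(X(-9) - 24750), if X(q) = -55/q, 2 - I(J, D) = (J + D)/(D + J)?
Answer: 59346/222695 ≈ 0.26649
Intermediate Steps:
I(J, D) = 1 (I(J, D) = 2 - (J + D)/(D + J) = 2 - (D + J)/(D + J) = 2 - 1*1 = 2 - 1 = 1)
(I(-48, -201) + (-21469 - 1*(-14874)))/(X(-9) - 24750) = (1 + (-21469 - 1*(-14874)))/(-55/(-9) - 24750) = (1 + (-21469 + 14874))/(-55*(-⅑) - 24750) = (1 - 6595)/(55/9 - 24750) = -6594/(-222695/9) = -6594*(-9/222695) = 59346/222695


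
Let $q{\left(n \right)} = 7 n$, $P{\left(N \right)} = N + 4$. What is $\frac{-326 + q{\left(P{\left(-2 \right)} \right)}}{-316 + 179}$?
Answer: $\frac{312}{137} \approx 2.2774$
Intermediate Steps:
$P{\left(N \right)} = 4 + N$
$\frac{-326 + q{\left(P{\left(-2 \right)} \right)}}{-316 + 179} = \frac{-326 + 7 \left(4 - 2\right)}{-316 + 179} = \frac{-326 + 7 \cdot 2}{-137} = \left(-326 + 14\right) \left(- \frac{1}{137}\right) = \left(-312\right) \left(- \frac{1}{137}\right) = \frac{312}{137}$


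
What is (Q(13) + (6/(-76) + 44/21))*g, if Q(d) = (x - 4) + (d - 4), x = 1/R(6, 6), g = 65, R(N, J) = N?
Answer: 186290/399 ≈ 466.89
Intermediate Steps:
x = 1/6 ≈ 0.16667
Q(d) = -47/6 + d (Q(d) = (1/6 - 4) + (d - 4) = -23/6 + (-4 + d) = -47/6 + d)
(Q(13) + (6/(-76) + 44/21))*g = ((-47/6 + 13) + (6/(-76) + 44/21))*65 = (31/6 + (6*(-1/76) + 44*(1/21)))*65 = (31/6 + (-3/38 + 44/21))*65 = (31/6 + 1609/798)*65 = (2866/399)*65 = 186290/399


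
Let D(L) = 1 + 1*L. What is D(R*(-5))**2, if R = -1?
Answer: 36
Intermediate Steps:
D(L) = 1 + L
D(R*(-5))**2 = (1 - 1*(-5))**2 = (1 + 5)**2 = 6**2 = 36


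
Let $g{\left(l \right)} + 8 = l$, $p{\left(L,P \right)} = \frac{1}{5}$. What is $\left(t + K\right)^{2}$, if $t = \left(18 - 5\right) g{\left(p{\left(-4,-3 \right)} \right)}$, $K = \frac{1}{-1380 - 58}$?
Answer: $\frac{531544523041}{51696100} \approx 10282.0$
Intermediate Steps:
$p{\left(L,P \right)} = \frac{1}{5}$
$g{\left(l \right)} = -8 + l$
$K = - \frac{1}{1438}$ ($K = \frac{1}{-1438} = - \frac{1}{1438} \approx -0.00069541$)
$t = - \frac{507}{5}$ ($t = \left(18 - 5\right) \left(-8 + \frac{1}{5}\right) = 13 \left(- \frac{39}{5}\right) = - \frac{507}{5} \approx -101.4$)
$\left(t + K\right)^{2} = \left(- \frac{507}{5} - \frac{1}{1438}\right)^{2} = \left(- \frac{729071}{7190}\right)^{2} = \frac{531544523041}{51696100}$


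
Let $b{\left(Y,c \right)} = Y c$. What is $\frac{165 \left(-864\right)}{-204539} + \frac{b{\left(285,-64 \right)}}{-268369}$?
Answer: $\frac{41989476000}{54891926891} \approx 0.76495$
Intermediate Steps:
$\frac{165 \left(-864\right)}{-204539} + \frac{b{\left(285,-64 \right)}}{-268369} = \frac{165 \left(-864\right)}{-204539} + \frac{285 \left(-64\right)}{-268369} = \left(-142560\right) \left(- \frac{1}{204539}\right) - - \frac{18240}{268369} = \frac{142560}{204539} + \frac{18240}{268369} = \frac{41989476000}{54891926891}$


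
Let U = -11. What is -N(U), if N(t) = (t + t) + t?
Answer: 33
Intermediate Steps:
N(t) = 3*t (N(t) = 2*t + t = 3*t)
-N(U) = -3*(-11) = -1*(-33) = 33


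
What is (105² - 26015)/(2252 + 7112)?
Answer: -7495/4682 ≈ -1.6008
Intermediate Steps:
(105² - 26015)/(2252 + 7112) = (11025 - 26015)/9364 = -14990*1/9364 = -7495/4682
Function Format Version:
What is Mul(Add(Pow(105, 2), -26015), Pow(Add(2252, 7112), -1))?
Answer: Rational(-7495, 4682) ≈ -1.6008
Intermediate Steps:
Mul(Add(Pow(105, 2), -26015), Pow(Add(2252, 7112), -1)) = Mul(Add(11025, -26015), Pow(9364, -1)) = Mul(-14990, Rational(1, 9364)) = Rational(-7495, 4682)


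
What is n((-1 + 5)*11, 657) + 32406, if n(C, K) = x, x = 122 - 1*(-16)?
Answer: 32544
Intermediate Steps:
x = 138 (x = 122 + 16 = 138)
n(C, K) = 138
n((-1 + 5)*11, 657) + 32406 = 138 + 32406 = 32544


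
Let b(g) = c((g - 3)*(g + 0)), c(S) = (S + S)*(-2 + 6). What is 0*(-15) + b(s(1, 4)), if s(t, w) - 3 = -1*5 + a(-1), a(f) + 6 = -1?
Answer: 864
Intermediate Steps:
a(f) = -7 (a(f) = -6 - 1 = -7)
c(S) = 8*S (c(S) = (2*S)*4 = 8*S)
s(t, w) = -9 (s(t, w) = 3 + (-1*5 - 7) = 3 + (-5 - 7) = 3 - 12 = -9)
b(g) = 8*g*(-3 + g) (b(g) = 8*((g - 3)*(g + 0)) = 8*((-3 + g)*g) = 8*(g*(-3 + g)) = 8*g*(-3 + g))
0*(-15) + b(s(1, 4)) = 0*(-15) + 8*(-9)*(-3 - 9) = 0 + 8*(-9)*(-12) = 0 + 864 = 864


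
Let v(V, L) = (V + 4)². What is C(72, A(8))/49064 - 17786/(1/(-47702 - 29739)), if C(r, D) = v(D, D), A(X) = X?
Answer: 8447383384276/6133 ≈ 1.3774e+9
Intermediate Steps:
v(V, L) = (4 + V)²
C(r, D) = (4 + D)²
C(72, A(8))/49064 - 17786/(1/(-47702 - 29739)) = (4 + 8)²/49064 - 17786/(1/(-47702 - 29739)) = 12²*(1/49064) - 17786/(1/(-77441)) = 144*(1/49064) - 17786/(-1/77441) = 18/6133 - 17786*(-77441) = 18/6133 + 1377365626 = 8447383384276/6133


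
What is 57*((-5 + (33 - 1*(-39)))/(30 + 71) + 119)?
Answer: 688902/101 ≈ 6820.8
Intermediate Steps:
57*((-5 + (33 - 1*(-39)))/(30 + 71) + 119) = 57*((-5 + (33 + 39))/101 + 119) = 57*((-5 + 72)*(1/101) + 119) = 57*(67*(1/101) + 119) = 57*(67/101 + 119) = 57*(12086/101) = 688902/101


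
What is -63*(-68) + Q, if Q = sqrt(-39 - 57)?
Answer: 4284 + 4*I*sqrt(6) ≈ 4284.0 + 9.798*I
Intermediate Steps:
Q = 4*I*sqrt(6) (Q = sqrt(-96) = 4*I*sqrt(6) ≈ 9.798*I)
-63*(-68) + Q = -63*(-68) + 4*I*sqrt(6) = 4284 + 4*I*sqrt(6)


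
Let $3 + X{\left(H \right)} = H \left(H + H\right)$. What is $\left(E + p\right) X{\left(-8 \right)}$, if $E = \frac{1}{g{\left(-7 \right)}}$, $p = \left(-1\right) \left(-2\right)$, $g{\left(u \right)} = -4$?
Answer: $\frac{875}{4} \approx 218.75$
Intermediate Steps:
$p = 2$
$E = - \frac{1}{4}$ ($E = \frac{1}{-4} = - \frac{1}{4} \approx -0.25$)
$X{\left(H \right)} = -3 + 2 H^{2}$ ($X{\left(H \right)} = -3 + H \left(H + H\right) = -3 + H 2 H = -3 + 2 H^{2}$)
$\left(E + p\right) X{\left(-8 \right)} = \left(- \frac{1}{4} + 2\right) \left(-3 + 2 \left(-8\right)^{2}\right) = \frac{7 \left(-3 + 2 \cdot 64\right)}{4} = \frac{7 \left(-3 + 128\right)}{4} = \frac{7}{4} \cdot 125 = \frac{875}{4}$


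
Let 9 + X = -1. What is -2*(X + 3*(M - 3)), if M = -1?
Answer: 44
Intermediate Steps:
X = -10 (X = -9 - 1 = -10)
-2*(X + 3*(M - 3)) = -2*(-10 + 3*(-1 - 3)) = -2*(-10 + 3*(-4)) = -2*(-10 - 12) = -2*(-22) = 44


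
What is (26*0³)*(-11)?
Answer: 0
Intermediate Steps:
(26*0³)*(-11) = (26*0)*(-11) = 0*(-11) = 0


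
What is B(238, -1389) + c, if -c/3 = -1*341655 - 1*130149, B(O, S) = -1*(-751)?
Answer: 1416163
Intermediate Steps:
B(O, S) = 751
c = 1415412 (c = -3*(-1*341655 - 1*130149) = -3*(-341655 - 130149) = -3*(-471804) = 1415412)
B(238, -1389) + c = 751 + 1415412 = 1416163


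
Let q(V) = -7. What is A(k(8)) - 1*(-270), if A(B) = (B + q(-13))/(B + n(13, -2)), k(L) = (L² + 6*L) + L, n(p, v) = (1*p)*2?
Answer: 39533/146 ≈ 270.77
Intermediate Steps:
n(p, v) = 2*p (n(p, v) = p*2 = 2*p)
k(L) = L² + 7*L
A(B) = (-7 + B)/(26 + B) (A(B) = (B - 7)/(B + 2*13) = (-7 + B)/(B + 26) = (-7 + B)/(26 + B))
A(k(8)) - 1*(-270) = (-7 + 8*(7 + 8))/(26 + 8*(7 + 8)) - 1*(-270) = (-7 + 8*15)/(26 + 8*15) + 270 = (-7 + 120)/(26 + 120) + 270 = 113/146 + 270 = 39533/146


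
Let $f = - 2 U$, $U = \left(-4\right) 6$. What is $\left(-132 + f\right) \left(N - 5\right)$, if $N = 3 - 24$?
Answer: $2184$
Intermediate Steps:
$N = -21$ ($N = 3 - 24 = -21$)
$U = -24$
$f = 48$ ($f = \left(-2\right) \left(-24\right) = 48$)
$\left(-132 + f\right) \left(N - 5\right) = \left(-132 + 48\right) \left(-21 - 5\right) = \left(-84\right) \left(-26\right) = 2184$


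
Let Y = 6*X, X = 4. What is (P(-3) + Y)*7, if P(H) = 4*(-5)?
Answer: 28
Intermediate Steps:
P(H) = -20
Y = 24 (Y = 6*4 = 24)
(P(-3) + Y)*7 = (-20 + 24)*7 = 4*7 = 28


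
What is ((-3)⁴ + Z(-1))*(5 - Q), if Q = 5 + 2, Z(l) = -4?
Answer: -154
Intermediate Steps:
Q = 7
((-3)⁴ + Z(-1))*(5 - Q) = ((-3)⁴ - 4)*(5 - 1*7) = (81 - 4)*(5 - 7) = 77*(-2) = -154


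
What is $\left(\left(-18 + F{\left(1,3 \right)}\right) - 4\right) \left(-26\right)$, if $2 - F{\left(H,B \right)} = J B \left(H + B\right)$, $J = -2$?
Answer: $-104$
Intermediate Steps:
$F{\left(H,B \right)} = 2 + 2 B \left(B + H\right)$ ($F{\left(H,B \right)} = 2 - - 2 B \left(H + B\right) = 2 - - 2 B \left(B + H\right) = 2 + 2 B \left(B + H\right)$)
$\left(\left(-18 + F{\left(1,3 \right)}\right) - 4\right) \left(-26\right) = \left(\left(-18 + \left(2 + 2 \cdot 3^{2} + 2 \cdot 3 \cdot 1\right)\right) - 4\right) \left(-26\right) = \left(\left(-18 + \left(2 + 2 \cdot 9 + 6\right)\right) - 4\right) \left(-26\right) = \left(\left(-18 + \left(2 + 18 + 6\right)\right) - 4\right) \left(-26\right) = \left(\left(-18 + 26\right) - 4\right) \left(-26\right) = \left(8 - 4\right) \left(-26\right) = 4 \left(-26\right) = -104$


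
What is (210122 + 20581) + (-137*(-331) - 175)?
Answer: 275875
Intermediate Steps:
(210122 + 20581) + (-137*(-331) - 175) = 230703 + (45347 - 175) = 230703 + 45172 = 275875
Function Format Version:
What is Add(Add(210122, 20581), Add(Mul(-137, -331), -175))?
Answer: 275875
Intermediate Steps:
Add(Add(210122, 20581), Add(Mul(-137, -331), -175)) = Add(230703, Add(45347, -175)) = Add(230703, 45172) = 275875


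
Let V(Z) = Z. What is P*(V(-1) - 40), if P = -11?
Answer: 451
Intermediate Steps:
P*(V(-1) - 40) = -11*(-1 - 40) = -11*(-41) = 451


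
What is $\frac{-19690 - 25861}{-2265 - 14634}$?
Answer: $\frac{45551}{16899} \approx 2.6955$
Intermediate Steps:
$\frac{-19690 - 25861}{-2265 - 14634} = - \frac{45551}{-16899} = \left(-45551\right) \left(- \frac{1}{16899}\right) = \frac{45551}{16899}$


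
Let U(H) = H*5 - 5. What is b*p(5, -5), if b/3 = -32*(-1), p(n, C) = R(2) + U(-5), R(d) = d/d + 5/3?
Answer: -2624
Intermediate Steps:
R(d) = 8/3 (R(d) = 1 + 5*(1/3) = 1 + 5/3 = 8/3)
U(H) = -5 + 5*H (U(H) = 5*H - 5 = -5 + 5*H)
p(n, C) = -82/3 (p(n, C) = 8/3 + (-5 + 5*(-5)) = 8/3 + (-5 - 25) = 8/3 - 30 = -82/3)
b = 96 (b = 3*(-32*(-1)) = 3*32 = 96)
b*p(5, -5) = 96*(-82/3) = -2624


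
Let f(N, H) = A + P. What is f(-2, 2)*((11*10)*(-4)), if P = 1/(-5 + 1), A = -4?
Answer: 1870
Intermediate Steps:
P = -¼ (P = 1/(-4) = -¼ ≈ -0.25000)
f(N, H) = -17/4 (f(N, H) = -4 - ¼ = -17/4)
f(-2, 2)*((11*10)*(-4)) = -17*11*10*(-4)/4 = -935*(-4)/2 = -17/4*(-440) = 1870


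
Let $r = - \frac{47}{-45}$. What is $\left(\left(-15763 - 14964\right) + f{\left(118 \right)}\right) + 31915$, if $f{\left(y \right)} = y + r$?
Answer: $\frac{58817}{45} \approx 1307.0$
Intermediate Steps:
$r = \frac{47}{45}$ ($r = \left(-47\right) \left(- \frac{1}{45}\right) = \frac{47}{45} \approx 1.0444$)
$f{\left(y \right)} = \frac{47}{45} + y$ ($f{\left(y \right)} = y + \frac{47}{45} = \frac{47}{45} + y$)
$\left(\left(-15763 - 14964\right) + f{\left(118 \right)}\right) + 31915 = \left(\left(-15763 - 14964\right) + \left(\frac{47}{45} + 118\right)\right) + 31915 = \left(\left(-15763 - 14964\right) + \frac{5357}{45}\right) + 31915 = \left(-30727 + \frac{5357}{45}\right) + 31915 = - \frac{1377358}{45} + 31915 = \frac{58817}{45}$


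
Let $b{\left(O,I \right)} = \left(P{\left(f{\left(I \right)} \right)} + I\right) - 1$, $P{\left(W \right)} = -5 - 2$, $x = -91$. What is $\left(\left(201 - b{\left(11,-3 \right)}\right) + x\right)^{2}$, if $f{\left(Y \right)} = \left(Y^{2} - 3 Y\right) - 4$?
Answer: $14641$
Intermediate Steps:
$f{\left(Y \right)} = -4 + Y^{2} - 3 Y$
$P{\left(W \right)} = -7$ ($P{\left(W \right)} = -5 - 2 = -7$)
$b{\left(O,I \right)} = -8 + I$ ($b{\left(O,I \right)} = \left(-7 + I\right) - 1 = -8 + I$)
$\left(\left(201 - b{\left(11,-3 \right)}\right) + x\right)^{2} = \left(\left(201 - \left(-8 - 3\right)\right) - 91\right)^{2} = \left(\left(201 - -11\right) - 91\right)^{2} = \left(\left(201 + 11\right) - 91\right)^{2} = \left(212 - 91\right)^{2} = 121^{2} = 14641$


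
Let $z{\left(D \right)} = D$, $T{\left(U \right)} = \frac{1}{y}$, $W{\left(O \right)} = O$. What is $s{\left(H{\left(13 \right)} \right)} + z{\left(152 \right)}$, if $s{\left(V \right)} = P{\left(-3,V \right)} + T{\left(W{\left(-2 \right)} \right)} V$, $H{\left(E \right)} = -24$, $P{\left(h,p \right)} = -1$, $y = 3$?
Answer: $143$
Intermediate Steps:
$T{\left(U \right)} = \frac{1}{3}$
$s{\left(V \right)} = -1 + \frac{V}{3}$
$s{\left(H{\left(13 \right)} \right)} + z{\left(152 \right)} = \left(-1 + \frac{1}{3} \left(-24\right)\right) + 152 = \left(-1 - 8\right) + 152 = -9 + 152 = 143$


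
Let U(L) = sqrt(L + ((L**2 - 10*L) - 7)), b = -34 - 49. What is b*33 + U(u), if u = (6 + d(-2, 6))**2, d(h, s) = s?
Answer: -2739 + sqrt(19433) ≈ -2599.6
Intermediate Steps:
b = -83
u = 144 (u = (6 + 6)**2 = 12**2 = 144)
U(L) = sqrt(-7 + L**2 - 9*L) (U(L) = sqrt(L + (-7 + L**2 - 10*L)) = sqrt(-7 + L**2 - 9*L))
b*33 + U(u) = -83*33 + sqrt(-7 + 144**2 - 9*144) = -2739 + sqrt(-7 + 20736 - 1296) = -2739 + sqrt(19433)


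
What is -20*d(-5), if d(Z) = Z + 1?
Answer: 80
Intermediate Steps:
d(Z) = 1 + Z
-20*d(-5) = -20*(1 - 5) = -20*(-4) = 80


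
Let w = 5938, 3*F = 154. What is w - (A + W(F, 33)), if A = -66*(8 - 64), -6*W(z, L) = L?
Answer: 4495/2 ≈ 2247.5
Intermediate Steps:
F = 154/3 (F = (⅓)*154 = 154/3 ≈ 51.333)
W(z, L) = -L/6
A = 3696 (A = -66*(-56) = 3696)
w - (A + W(F, 33)) = 5938 - (3696 - ⅙*33) = 5938 - (3696 - 11/2) = 5938 - 1*7381/2 = 5938 - 7381/2 = 4495/2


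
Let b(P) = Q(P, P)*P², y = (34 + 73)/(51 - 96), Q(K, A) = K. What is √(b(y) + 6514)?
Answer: √2961816035/675 ≈ 80.626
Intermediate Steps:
y = -107/45 (y = 107/(-45) = 107*(-1/45) = -107/45 ≈ -2.3778)
b(P) = P³ (b(P) = P*P² = P³)
√(b(y) + 6514) = √((-107/45)³ + 6514) = √(-1225043/91125 + 6514) = √(592363207/91125) = √2961816035/675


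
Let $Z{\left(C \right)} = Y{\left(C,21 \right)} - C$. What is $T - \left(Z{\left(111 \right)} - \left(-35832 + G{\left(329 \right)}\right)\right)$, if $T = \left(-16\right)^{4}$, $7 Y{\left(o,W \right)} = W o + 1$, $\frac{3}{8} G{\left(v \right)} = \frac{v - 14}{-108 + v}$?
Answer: $\frac{45614313}{1547} \approx 29486.0$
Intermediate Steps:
$G{\left(v \right)} = \frac{8 \left(-14 + v\right)}{3 \left(-108 + v\right)}$ ($G{\left(v \right)} = \frac{8 \frac{v - 14}{-108 + v}}{3} = \frac{8 \frac{-14 + v}{-108 + v}}{3} = \frac{8 \left(-14 + v\right)}{3 \left(-108 + v\right)}$)
$Y{\left(o,W \right)} = \frac{1}{7} + \frac{W o}{7}$ ($Y{\left(o,W \right)} = \frac{W o + 1}{7} = \frac{1 + W o}{7} = \frac{1}{7} + \frac{W o}{7}$)
$Z{\left(C \right)} = \frac{1}{7} + 2 C$ ($Z{\left(C \right)} = \left(\frac{1}{7} + \frac{1}{7} \cdot 21 C\right) - C = \left(\frac{1}{7} + 3 C\right) - C = \frac{1}{7} + 2 C$)
$T = 65536$
$T - \left(Z{\left(111 \right)} - \left(-35832 + G{\left(329 \right)}\right)\right) = 65536 - \left(\left(\frac{1}{7} + 2 \cdot 111\right) - \left(-35832 + \frac{8 \left(-14 + 329\right)}{3 \left(-108 + 329\right)}\right)\right) = 65536 - \left(\left(\frac{1}{7} + 222\right) - \left(-35832 + \frac{8}{3} \cdot \frac{1}{221} \cdot 315\right)\right) = 65536 - \left(\frac{1555}{7} - \left(-35832 + \frac{8}{3} \cdot \frac{1}{221} \cdot 315\right)\right) = 65536 - \left(\frac{1555}{7} - \left(-35832 + \frac{840}{221}\right)\right) = 65536 - \left(\frac{1555}{7} - - \frac{7918032}{221}\right) = 65536 - \left(\frac{1555}{7} + \frac{7918032}{221}\right) = 65536 - \frac{55769879}{1547} = \frac{45614313}{1547}$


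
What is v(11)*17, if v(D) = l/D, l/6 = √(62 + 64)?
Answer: 306*√14/11 ≈ 104.09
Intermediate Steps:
l = 18*√14 (l = 6*√(62 + 64) = 6*√126 = 6*(3*√14) = 18*√14 ≈ 67.350)
v(D) = 18*√14/D (v(D) = (18*√14)/D = 18*√14/D)
v(11)*17 = (18*√14/11)*17 = 306*√14/11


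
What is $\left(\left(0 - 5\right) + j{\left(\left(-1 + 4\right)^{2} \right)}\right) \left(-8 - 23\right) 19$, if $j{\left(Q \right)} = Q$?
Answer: $-2356$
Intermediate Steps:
$\left(\left(0 - 5\right) + j{\left(\left(-1 + 4\right)^{2} \right)}\right) \left(-8 - 23\right) 19 = \left(\left(0 - 5\right) + \left(-1 + 4\right)^{2}\right) \left(-8 - 23\right) 19 = \left(-5 + 3^{2}\right) \left(-8 - 23\right) 19 = \left(-5 + 9\right) \left(-31\right) 19 = 4 \left(-31\right) 19 = \left(-124\right) 19 = -2356$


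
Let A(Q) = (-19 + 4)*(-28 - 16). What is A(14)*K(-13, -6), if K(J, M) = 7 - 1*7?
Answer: 0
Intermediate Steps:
K(J, M) = 0 (K(J, M) = 7 - 7 = 0)
A(Q) = 660 (A(Q) = -15*(-44) = 660)
A(14)*K(-13, -6) = 660*0 = 0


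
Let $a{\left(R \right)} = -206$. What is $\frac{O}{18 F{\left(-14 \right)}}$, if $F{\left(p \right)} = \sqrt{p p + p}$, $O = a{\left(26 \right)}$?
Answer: $- \frac{103 \sqrt{182}}{1638} \approx -0.84832$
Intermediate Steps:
$O = -206$
$F{\left(p \right)} = \sqrt{p + p^{2}}$ ($F{\left(p \right)} = \sqrt{p^{2} + p} = \sqrt{p + p^{2}}$)
$\frac{O}{18 F{\left(-14 \right)}} = - \frac{206}{18 \sqrt{- 14 \left(1 - 14\right)}} = - \frac{206}{18 \sqrt{\left(-14\right) \left(-13\right)}} = - \frac{206}{18 \sqrt{182}} = - 206 \frac{\sqrt{182}}{3276} = - \frac{103 \sqrt{182}}{1638}$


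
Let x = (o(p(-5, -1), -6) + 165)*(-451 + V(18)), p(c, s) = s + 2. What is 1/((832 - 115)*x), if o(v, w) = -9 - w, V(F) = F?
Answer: -1/50294682 ≈ -1.9883e-8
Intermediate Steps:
p(c, s) = 2 + s
x = -70146 (x = ((-9 - 1*(-6)) + 165)*(-451 + 18) = ((-9 + 6) + 165)*(-433) = (-3 + 165)*(-433) = 162*(-433) = -70146)
1/((832 - 115)*x) = 1/((832 - 115)*(-70146)) = -1/70146/717 = (1/717)*(-1/70146) = -1/50294682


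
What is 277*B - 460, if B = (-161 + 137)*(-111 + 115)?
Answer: -27052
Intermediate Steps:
B = -96 (B = -24*4 = -96)
277*B - 460 = 277*(-96) - 460 = -26592 - 460 = -27052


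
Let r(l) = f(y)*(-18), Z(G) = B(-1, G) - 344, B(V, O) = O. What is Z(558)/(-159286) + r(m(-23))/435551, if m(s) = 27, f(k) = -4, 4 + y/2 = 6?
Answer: -40869661/34688588293 ≈ -0.0011782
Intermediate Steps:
y = 4 (y = -8 + 2*6 = -8 + 12 = 4)
Z(G) = -344 + G (Z(G) = G - 344 = -344 + G)
r(l) = 72 (r(l) = -4*(-18) = 72)
Z(558)/(-159286) + r(m(-23))/435551 = (-344 + 558)/(-159286) + 72/435551 = 214*(-1/159286) + 72*(1/435551) = -107/79643 + 72/435551 = -40869661/34688588293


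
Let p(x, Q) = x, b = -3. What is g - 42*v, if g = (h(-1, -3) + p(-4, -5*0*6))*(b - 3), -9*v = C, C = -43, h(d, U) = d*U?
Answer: -584/3 ≈ -194.67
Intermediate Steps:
h(d, U) = U*d
v = 43/9 (v = -1/9*(-43) = 43/9 ≈ 4.7778)
g = 6 (g = (-3*(-1) - 4)*(-3 - 3) = (3 - 4)*(-6) = -1*(-6) = 6)
g - 42*v = 6 - 42*43/9 = 6 - 602/3 = -584/3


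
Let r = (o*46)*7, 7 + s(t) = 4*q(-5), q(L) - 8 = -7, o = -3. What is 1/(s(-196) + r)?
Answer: -1/969 ≈ -0.0010320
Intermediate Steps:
q(L) = 1 (q(L) = 8 - 7 = 1)
s(t) = -3 (s(t) = -7 + 4*1 = -7 + 4 = -3)
r = -966 (r = -3*46*7 = -138*7 = -966)
1/(s(-196) + r) = 1/(-3 - 966) = 1/(-969) = -1/969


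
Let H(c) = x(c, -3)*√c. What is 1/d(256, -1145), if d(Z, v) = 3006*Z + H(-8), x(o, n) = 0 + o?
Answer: 1503/1156612609 + I*√2/37011603488 ≈ 1.2995e-6 + 3.821e-11*I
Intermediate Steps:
x(o, n) = o
H(c) = c^(3/2) (H(c) = c*√c = c^(3/2))
d(Z, v) = 3006*Z - 16*I*√2 (d(Z, v) = 3006*Z + (-8)^(3/2) = 3006*Z - 16*I*√2)
1/d(256, -1145) = 1/(3006*256 - 16*I*√2) = 1/(769536 - 16*I*√2)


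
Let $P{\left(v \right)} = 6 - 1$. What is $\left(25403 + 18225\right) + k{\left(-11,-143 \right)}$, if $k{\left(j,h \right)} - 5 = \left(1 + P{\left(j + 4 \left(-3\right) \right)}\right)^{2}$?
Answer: $43669$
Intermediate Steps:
$P{\left(v \right)} = 5$ ($P{\left(v \right)} = 6 - 1 = 5$)
$k{\left(j,h \right)} = 41$ ($k{\left(j,h \right)} = 5 + \left(1 + 5\right)^{2} = 5 + 6^{2} = 5 + 36 = 41$)
$\left(25403 + 18225\right) + k{\left(-11,-143 \right)} = \left(25403 + 18225\right) + 41 = 43628 + 41 = 43669$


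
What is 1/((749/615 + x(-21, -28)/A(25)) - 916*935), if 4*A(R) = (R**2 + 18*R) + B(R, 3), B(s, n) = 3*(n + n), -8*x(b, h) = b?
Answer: -1344390/1151414609171 ≈ -1.1676e-6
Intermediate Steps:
x(b, h) = -b/8
B(s, n) = 6*n (B(s, n) = 3*(2*n) = 6*n)
A(R) = 9/2 + R**2/4 + 9*R/2 (A(R) = ((R**2 + 18*R) + 6*3)/4 = ((R**2 + 18*R) + 18)/4 = (18 + R**2 + 18*R)/4 = 9/2 + R**2/4 + 9*R/2)
1/((749/615 + x(-21, -28)/A(25)) - 916*935) = 1/((749/615 + (-1/8*(-21))/(9/2 + (1/4)*25**2 + (9/2)*25)) - 916*935) = 1/((749*(1/615) + 21/(8*(9/2 + (1/4)*625 + 225/2))) - 856460) = 1/((749/615 + 21/(8*(9/2 + 625/4 + 225/2))) - 856460) = 1/((749/615 + 21/(8*(1093/4))) - 856460) = 1/((749/615 + (21/8)*(4/1093)) - 856460) = 1/((749/615 + 21/2186) - 856460) = 1/(1650229/1344390 - 856460) = 1/(-1151414609171/1344390) = -1344390/1151414609171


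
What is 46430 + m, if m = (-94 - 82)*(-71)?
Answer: 58926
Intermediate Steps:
m = 12496 (m = -176*(-71) = 12496)
46430 + m = 46430 + 12496 = 58926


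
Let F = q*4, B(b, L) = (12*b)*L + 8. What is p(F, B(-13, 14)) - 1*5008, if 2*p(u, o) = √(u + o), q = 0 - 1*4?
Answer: -5008 + 2*I*√137 ≈ -5008.0 + 23.409*I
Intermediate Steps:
q = -4 (q = 0 - 4 = -4)
B(b, L) = 8 + 12*L*b (B(b, L) = 12*L*b + 8 = 8 + 12*L*b)
F = -16 (F = -4*4 = -16)
p(u, o) = √(o + u)/2 (p(u, o) = √(u + o)/2 = √(o + u)/2)
p(F, B(-13, 14)) - 1*5008 = √((8 + 12*14*(-13)) - 16)/2 - 1*5008 = √((8 - 2184) - 16)/2 - 5008 = √(-2176 - 16)/2 - 5008 = √(-2192)/2 - 5008 = (4*I*√137)/2 - 5008 = 2*I*√137 - 5008 = -5008 + 2*I*√137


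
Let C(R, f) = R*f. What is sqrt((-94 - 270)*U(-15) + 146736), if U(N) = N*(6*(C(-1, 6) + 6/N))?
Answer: 12*I*sqrt(437) ≈ 250.85*I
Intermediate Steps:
U(N) = N*(-36 + 36/N) (U(N) = N*(6*(-1*6 + 6/N)) = N*(6*(-6 + 6/N)) = N*(-36 + 36/N))
sqrt((-94 - 270)*U(-15) + 146736) = sqrt((-94 - 270)*(36 - 36*(-15)) + 146736) = sqrt(-364*(36 + 540) + 146736) = sqrt(-364*576 + 146736) = sqrt(-209664 + 146736) = sqrt(-62928) = 12*I*sqrt(437)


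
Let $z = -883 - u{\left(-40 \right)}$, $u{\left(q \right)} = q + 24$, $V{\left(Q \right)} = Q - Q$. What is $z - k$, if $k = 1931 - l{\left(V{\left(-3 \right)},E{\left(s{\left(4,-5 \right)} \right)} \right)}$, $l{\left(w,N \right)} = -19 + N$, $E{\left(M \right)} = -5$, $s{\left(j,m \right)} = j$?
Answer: $-2822$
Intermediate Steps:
$V{\left(Q \right)} = 0$
$u{\left(q \right)} = 24 + q$
$k = 1955$ ($k = 1931 - \left(-19 - 5\right) = 1931 - -24 = 1931 + 24 = 1955$)
$z = -867$ ($z = -883 - \left(24 - 40\right) = -883 - -16 = -883 + 16 = -867$)
$z - k = -867 - 1955 = -2822$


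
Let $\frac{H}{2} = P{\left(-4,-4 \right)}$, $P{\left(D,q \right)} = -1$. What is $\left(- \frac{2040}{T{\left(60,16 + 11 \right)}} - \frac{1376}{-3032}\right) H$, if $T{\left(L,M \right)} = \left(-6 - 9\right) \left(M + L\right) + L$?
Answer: $- \frac{131640}{31457} \approx -4.1848$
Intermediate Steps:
$T{\left(L,M \right)} = - 15 M - 14 L$ ($T{\left(L,M \right)} = - 15 \left(L + M\right) + L = \left(- 15 L - 15 M\right) + L = - 15 M - 14 L$)
$H = -2$ ($H = 2 \left(-1\right) = -2$)
$\left(- \frac{2040}{T{\left(60,16 + 11 \right)}} - \frac{1376}{-3032}\right) H = \left(- \frac{2040}{- 15 \left(16 + 11\right) - 840} - \frac{1376}{-3032}\right) \left(-2\right) = \left(- \frac{2040}{\left(-15\right) 27 - 840} - - \frac{172}{379}\right) \left(-2\right) = \left(- \frac{2040}{-405 - 840} + \frac{172}{379}\right) \left(-2\right) = \left(- \frac{2040}{-1245} + \frac{172}{379}\right) \left(-2\right) = \left(\left(-2040\right) \left(- \frac{1}{1245}\right) + \frac{172}{379}\right) \left(-2\right) = \left(\frac{136}{83} + \frac{172}{379}\right) \left(-2\right) = \frac{65820}{31457} \left(-2\right) = - \frac{131640}{31457}$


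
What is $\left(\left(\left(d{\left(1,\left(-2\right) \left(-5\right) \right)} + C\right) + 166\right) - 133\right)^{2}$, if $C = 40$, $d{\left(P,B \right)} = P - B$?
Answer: $4096$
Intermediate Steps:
$\left(\left(\left(d{\left(1,\left(-2\right) \left(-5\right) \right)} + C\right) + 166\right) - 133\right)^{2} = \left(\left(\left(\left(1 - \left(-2\right) \left(-5\right)\right) + 40\right) + 166\right) - 133\right)^{2} = \left(\left(\left(\left(1 - 10\right) + 40\right) + 166\right) - 133\right)^{2} = \left(\left(\left(-9 + 40\right) + 166\right) - 133\right)^{2} = \left(\left(31 + 166\right) - 133\right)^{2} = \left(197 - 133\right)^{2} = 64^{2} = 4096$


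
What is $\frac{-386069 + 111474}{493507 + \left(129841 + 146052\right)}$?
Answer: $- \frac{54919}{153880} \approx -0.35689$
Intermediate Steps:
$\frac{-386069 + 111474}{493507 + \left(129841 + 146052\right)} = - \frac{274595}{493507 + 275893} = - \frac{274595}{769400} = \left(-274595\right) \frac{1}{769400} = - \frac{54919}{153880}$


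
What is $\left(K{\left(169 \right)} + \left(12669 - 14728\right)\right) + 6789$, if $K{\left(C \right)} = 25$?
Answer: $4755$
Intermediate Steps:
$\left(K{\left(169 \right)} + \left(12669 - 14728\right)\right) + 6789 = \left(25 + \left(12669 - 14728\right)\right) + 6789 = \left(25 - 2059\right) + 6789 = -2034 + 6789 = 4755$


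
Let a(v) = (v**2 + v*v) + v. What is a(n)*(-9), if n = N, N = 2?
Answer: -90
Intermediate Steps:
n = 2
a(v) = v + 2*v**2 (a(v) = (v**2 + v**2) + v = 2*v**2 + v = v + 2*v**2)
a(n)*(-9) = (2*(1 + 2*2))*(-9) = (2*(1 + 4))*(-9) = (2*5)*(-9) = 10*(-9) = -90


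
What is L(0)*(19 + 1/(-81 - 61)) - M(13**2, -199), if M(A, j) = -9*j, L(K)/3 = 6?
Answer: -102888/71 ≈ -1449.1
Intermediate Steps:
L(K) = 18 (L(K) = 3*6 = 18)
L(0)*(19 + 1/(-81 - 61)) - M(13**2, -199) = 18*(19 + 1/(-81 - 61)) - (-9)*(-199) = 18*(19 + 1/(-142)) - 1*1791 = 18*(19 - 1/142) - 1791 = 18*(2697/142) - 1791 = 24273/71 - 1791 = -102888/71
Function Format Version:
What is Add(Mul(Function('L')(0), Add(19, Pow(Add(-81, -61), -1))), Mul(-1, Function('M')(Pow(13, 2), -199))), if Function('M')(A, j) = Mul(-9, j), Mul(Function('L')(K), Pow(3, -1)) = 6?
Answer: Rational(-102888, 71) ≈ -1449.1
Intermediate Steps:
Function('L')(K) = 18 (Function('L')(K) = Mul(3, 6) = 18)
Add(Mul(Function('L')(0), Add(19, Pow(Add(-81, -61), -1))), Mul(-1, Function('M')(Pow(13, 2), -199))) = Add(Mul(18, Add(19, Pow(Add(-81, -61), -1))), Mul(-1, Mul(-9, -199))) = Add(Mul(18, Add(19, Pow(-142, -1))), Mul(-1, 1791)) = Add(Mul(18, Add(19, Rational(-1, 142))), -1791) = Add(Mul(18, Rational(2697, 142)), -1791) = Add(Rational(24273, 71), -1791) = Rational(-102888, 71)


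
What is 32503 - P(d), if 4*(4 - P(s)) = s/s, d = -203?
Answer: 129997/4 ≈ 32499.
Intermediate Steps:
P(s) = 15/4 (P(s) = 4 - s/(4*s) = 4 - ¼*1 = 4 - ¼ = 15/4)
32503 - P(d) = 32503 - 1*15/4 = 32503 - 15/4 = 129997/4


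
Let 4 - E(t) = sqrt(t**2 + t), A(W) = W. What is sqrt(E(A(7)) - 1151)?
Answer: sqrt(-1147 - 2*sqrt(14)) ≈ 33.978*I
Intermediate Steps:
E(t) = 4 - sqrt(t + t**2) (E(t) = 4 - sqrt(t**2 + t) = 4 - sqrt(t + t**2))
sqrt(E(A(7)) - 1151) = sqrt((4 - sqrt(7*(1 + 7))) - 1151) = sqrt((4 - sqrt(7*8)) - 1151) = sqrt((4 - sqrt(56)) - 1151) = sqrt((4 - 2*sqrt(14)) - 1151) = sqrt(-1147 - 2*sqrt(14))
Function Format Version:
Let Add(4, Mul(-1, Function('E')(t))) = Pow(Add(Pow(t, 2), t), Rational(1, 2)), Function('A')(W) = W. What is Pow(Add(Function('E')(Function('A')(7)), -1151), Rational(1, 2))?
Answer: Pow(Add(-1147, Mul(-2, Pow(14, Rational(1, 2)))), Rational(1, 2)) ≈ Mul(33.978, I)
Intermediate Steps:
Function('E')(t) = Add(4, Mul(-1, Pow(Add(t, Pow(t, 2)), Rational(1, 2)))) (Function('E')(t) = Add(4, Mul(-1, Pow(Add(Pow(t, 2), t), Rational(1, 2)))) = Add(4, Mul(-1, Pow(Add(t, Pow(t, 2)), Rational(1, 2)))))
Pow(Add(Function('E')(Function('A')(7)), -1151), Rational(1, 2)) = Pow(Add(Add(4, Mul(-1, Pow(Mul(7, Add(1, 7)), Rational(1, 2)))), -1151), Rational(1, 2)) = Pow(Add(Add(4, Mul(-1, Pow(Mul(7, 8), Rational(1, 2)))), -1151), Rational(1, 2)) = Pow(Add(Add(4, Mul(-1, Pow(56, Rational(1, 2)))), -1151), Rational(1, 2)) = Pow(Add(Add(4, Mul(-1, Mul(2, Pow(14, Rational(1, 2))))), -1151), Rational(1, 2)) = Pow(Add(Add(4, Mul(-2, Pow(14, Rational(1, 2)))), -1151), Rational(1, 2)) = Pow(Add(-1147, Mul(-2, Pow(14, Rational(1, 2)))), Rational(1, 2))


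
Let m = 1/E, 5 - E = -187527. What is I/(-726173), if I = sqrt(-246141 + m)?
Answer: -I*sqrt(2164087118777713)/68090337518 ≈ -0.00068321*I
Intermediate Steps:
E = 187532 (E = 5 - 1*(-187527) = 5 + 187527 = 187532)
m = 1/187532 ≈ 5.3324e-6
I = I*sqrt(2164087118777713)/93766 (I = sqrt(-246141 + 1/187532) = sqrt(-46159314011/187532) = I*sqrt(2164087118777713)/93766 ≈ 496.13*I)
I/(-726173) = (I*sqrt(2164087118777713)/93766)/(-726173) = (I*sqrt(2164087118777713)/93766)*(-1/726173) = -I*sqrt(2164087118777713)/68090337518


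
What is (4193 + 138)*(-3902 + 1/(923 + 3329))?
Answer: -71856933293/4252 ≈ -1.6900e+7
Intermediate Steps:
(4193 + 138)*(-3902 + 1/(923 + 3329)) = 4331*(-3902 + 1/4252) = 4331*(-16591303/4252) = -71856933293/4252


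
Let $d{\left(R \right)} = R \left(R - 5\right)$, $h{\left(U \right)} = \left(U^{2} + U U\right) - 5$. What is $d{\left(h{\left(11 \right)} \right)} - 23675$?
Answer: $31309$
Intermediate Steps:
$h{\left(U \right)} = -5 + 2 U^{2}$ ($h{\left(U \right)} = \left(U^{2} + U^{2}\right) - 5 = 2 U^{2} - 5 = -5 + 2 U^{2}$)
$d{\left(R \right)} = R \left(-5 + R\right)$
$d{\left(h{\left(11 \right)} \right)} - 23675 = \left(-5 + 2 \cdot 11^{2}\right) \left(-5 - \left(5 - 2 \cdot 11^{2}\right)\right) - 23675 = \left(-5 + 2 \cdot 121\right) \left(-5 + \left(-5 + 2 \cdot 121\right)\right) - 23675 = \left(-5 + 242\right) \left(-5 + \left(-5 + 242\right)\right) - 23675 = 237 \left(-5 + 237\right) - 23675 = 237 \cdot 232 - 23675 = 54984 - 23675 = 31309$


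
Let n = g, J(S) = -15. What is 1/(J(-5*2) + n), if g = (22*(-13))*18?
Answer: -1/5163 ≈ -0.00019369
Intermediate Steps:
g = -5148 (g = -286*18 = -5148)
n = -5148
1/(J(-5*2) + n) = 1/(-15 - 5148) = 1/(-5163) = -1/5163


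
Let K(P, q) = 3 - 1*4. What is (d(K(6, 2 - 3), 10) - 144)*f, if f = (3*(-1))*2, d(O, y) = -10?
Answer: 924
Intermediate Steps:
K(P, q) = -1 (K(P, q) = 3 - 4 = -1)
f = -6 (f = -3*2 = -6)
(d(K(6, 2 - 3), 10) - 144)*f = (-10 - 144)*(-6) = -154*(-6) = 924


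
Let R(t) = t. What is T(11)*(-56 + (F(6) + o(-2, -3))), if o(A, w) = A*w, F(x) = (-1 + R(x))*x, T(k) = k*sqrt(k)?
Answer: -220*sqrt(11) ≈ -729.66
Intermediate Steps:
T(k) = k**(3/2)
F(x) = x*(-1 + x) (F(x) = (-1 + x)*x = x*(-1 + x))
T(11)*(-56 + (F(6) + o(-2, -3))) = 11**(3/2)*(-56 + (6*(-1 + 6) - 2*(-3))) = (11*sqrt(11))*(-56 + (6*5 + 6)) = (11*sqrt(11))*(-56 + (30 + 6)) = (11*sqrt(11))*(-56 + 36) = (11*sqrt(11))*(-20) = -220*sqrt(11)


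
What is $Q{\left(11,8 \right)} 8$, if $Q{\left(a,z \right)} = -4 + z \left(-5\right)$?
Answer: $-352$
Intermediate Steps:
$Q{\left(a,z \right)} = -4 - 5 z$
$Q{\left(11,8 \right)} 8 = \left(-4 - 40\right) 8 = \left(-44\right) 8 = -352$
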